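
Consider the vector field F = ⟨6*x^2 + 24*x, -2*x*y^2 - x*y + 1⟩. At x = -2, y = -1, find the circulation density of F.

-1

∂F₂/∂x = -2*y^2 - y
∂F₁/∂y = 0
Scalar curl = -2*y^2 - y
At (-2, -1): -1.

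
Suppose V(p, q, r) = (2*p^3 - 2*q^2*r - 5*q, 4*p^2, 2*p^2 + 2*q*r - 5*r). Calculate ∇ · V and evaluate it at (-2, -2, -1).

15

∂V₁/∂p = 6*p^2
∂V₂/∂q = 0
∂V₃/∂r = 2*q - 5
∇·V = 6*p^2 + 2*q - 5
At (-2, -2, -1): 15.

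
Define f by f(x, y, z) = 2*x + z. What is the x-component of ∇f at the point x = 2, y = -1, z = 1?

2

(∇f)_1 = ∂f/∂x = 2
At (2, -1, 1): 2.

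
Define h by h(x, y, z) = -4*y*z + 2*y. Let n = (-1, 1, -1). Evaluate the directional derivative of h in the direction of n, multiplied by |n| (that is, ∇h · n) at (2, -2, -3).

6

∂h/∂x = 0
∂h/∂y = -4*z + 2
∂h/∂z = -4*y
∇h at (2, -2, -3) = (0, 14, 8)
∇h · n = (0)(-1) + (14)(1) + (8)(-1) = 6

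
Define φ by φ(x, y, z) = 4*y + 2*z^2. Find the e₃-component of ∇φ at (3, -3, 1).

(∇φ)_3 = ∂φ/∂z = 4*z
At (3, -3, 1): 4.

4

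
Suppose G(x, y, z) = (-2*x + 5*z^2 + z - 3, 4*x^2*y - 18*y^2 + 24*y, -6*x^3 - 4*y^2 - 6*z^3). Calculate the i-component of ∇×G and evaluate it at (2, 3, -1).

-24

(∇×G)_1 = ∂G₃/∂y − ∂G₂/∂z
= -8*y − (0)
= -8*y
At (2, 3, -1): -24.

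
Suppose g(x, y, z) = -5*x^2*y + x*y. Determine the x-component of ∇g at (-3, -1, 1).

(∇g)_1 = ∂g/∂x = -10*x*y + y
At (-3, -1, 1): -31.

-31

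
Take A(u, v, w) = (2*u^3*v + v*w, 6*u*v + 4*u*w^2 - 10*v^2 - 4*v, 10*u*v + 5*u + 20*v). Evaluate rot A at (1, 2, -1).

(38, -23, 15)

(∇×A)₁ = ∂A₃/∂v − ∂A₂/∂w = -8*u*w + 10*u + 20
(∇×A)₂ = ∂A₁/∂w − ∂A₃/∂u = -9*v - 5
(∇×A)₃ = ∂A₂/∂u − ∂A₁/∂v = -2*u^3 + 6*v + 4*w^2 - w
∇×A = (-8*u*w + 10*u + 20, -9*v - 5, -2*u^3 + 6*v + 4*w^2 - w)
At (1, 2, -1): (38, -23, 15).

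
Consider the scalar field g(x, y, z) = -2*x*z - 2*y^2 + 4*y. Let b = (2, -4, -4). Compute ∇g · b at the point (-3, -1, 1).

-60

∂g/∂x = -2*z
∂g/∂y = -4*y + 4
∂g/∂z = -2*x
∇g at (-3, -1, 1) = (-2, 8, 6)
∇g · b = (-2)(2) + (8)(-4) + (6)(-4) = -60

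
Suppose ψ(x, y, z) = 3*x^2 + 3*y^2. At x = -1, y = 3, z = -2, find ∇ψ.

(-6, 18, 0)

∂ψ/∂x = 6*x
∂ψ/∂y = 6*y
∂ψ/∂z = 0
∇ψ = (6*x, 6*y, 0)
At (-1, 3, -2): (-6, 18, 0).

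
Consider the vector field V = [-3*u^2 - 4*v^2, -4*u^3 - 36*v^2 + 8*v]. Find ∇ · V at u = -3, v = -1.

98

∂V₁/∂u = -6*u
∂V₂/∂v = -72*v + 8
∇·V = -6*u - 72*v + 8
At (-3, -1): 98.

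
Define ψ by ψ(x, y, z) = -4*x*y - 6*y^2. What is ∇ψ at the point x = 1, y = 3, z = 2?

∂ψ/∂x = -4*y
∂ψ/∂y = -4*x - 12*y
∂ψ/∂z = 0
∇ψ = (-4*y, -4*x - 12*y, 0)
At (1, 3, 2): (-12, -40, 0).

(-12, -40, 0)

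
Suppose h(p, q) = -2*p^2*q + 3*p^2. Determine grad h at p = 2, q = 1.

∂h/∂p = -4*p*q + 6*p
∂h/∂q = -2*p^2
∇h = (-4*p*q + 6*p, -2*p^2)
At (2, 1): (4, -8).

(4, -8)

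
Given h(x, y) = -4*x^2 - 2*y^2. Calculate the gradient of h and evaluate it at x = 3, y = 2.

(-24, -8)

∂h/∂x = -8*x
∂h/∂y = -4*y
∇h = (-8*x, -4*y)
At (3, 2): (-24, -8).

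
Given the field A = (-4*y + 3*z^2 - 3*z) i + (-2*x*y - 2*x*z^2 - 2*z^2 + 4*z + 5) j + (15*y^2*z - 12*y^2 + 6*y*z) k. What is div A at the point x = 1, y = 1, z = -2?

19

∂A₁/∂x = 0
∂A₂/∂y = -2*x
∂A₃/∂z = 15*y^2 + 6*y
∇·A = -2*x + 15*y^2 + 6*y
At (1, 1, -2): 19.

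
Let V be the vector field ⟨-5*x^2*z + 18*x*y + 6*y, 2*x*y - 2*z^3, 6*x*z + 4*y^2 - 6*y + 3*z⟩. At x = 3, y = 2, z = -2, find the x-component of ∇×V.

34

(∇×V)_1 = ∂V₃/∂y − ∂V₂/∂z
= 8*y - 6 − (-6*z^2)
= 8*y + 6*z^2 - 6
At (3, 2, -2): 34.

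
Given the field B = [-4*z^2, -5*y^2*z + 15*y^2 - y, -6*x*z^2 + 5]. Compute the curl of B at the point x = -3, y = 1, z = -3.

(∇×B)₁ = ∂B₃/∂y − ∂B₂/∂z = 5*y^2
(∇×B)₂ = ∂B₁/∂z − ∂B₃/∂x = 6*z^2 - 8*z
(∇×B)₃ = ∂B₂/∂x − ∂B₁/∂y = 0
∇×B = (5*y^2, 6*z^2 - 8*z, 0)
At (-3, 1, -3): (5, 78, 0).

(5, 78, 0)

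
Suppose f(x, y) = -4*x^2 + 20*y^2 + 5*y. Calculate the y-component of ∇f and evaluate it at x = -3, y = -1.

(∇f)_2 = ∂f/∂y = 40*y + 5
At (-3, -1): -35.

-35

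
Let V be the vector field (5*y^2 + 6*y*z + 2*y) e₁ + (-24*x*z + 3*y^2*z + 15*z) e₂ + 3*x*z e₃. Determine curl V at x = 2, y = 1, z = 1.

(∇×V)₁ = ∂V₃/∂y − ∂V₂/∂z = 24*x - 3*y^2 - 15
(∇×V)₂ = ∂V₁/∂z − ∂V₃/∂x = 6*y - 3*z
(∇×V)₃ = ∂V₂/∂x − ∂V₁/∂y = -10*y - 30*z - 2
∇×V = (24*x - 3*y^2 - 15, 6*y - 3*z, -10*y - 30*z - 2)
At (2, 1, 1): (30, 3, -42).

(30, 3, -42)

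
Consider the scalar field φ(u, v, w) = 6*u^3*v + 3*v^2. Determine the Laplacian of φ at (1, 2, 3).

78

∂²φ/∂u² = 36*u*v
∂²φ/∂v² = 6
∂²φ/∂w² = 0
∇²φ = 36*u*v + 6
At (1, 2, 3): 78.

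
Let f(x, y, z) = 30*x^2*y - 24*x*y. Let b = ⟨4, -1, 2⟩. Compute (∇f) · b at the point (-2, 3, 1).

∂f/∂x = 60*x*y - 24*y
∂f/∂y = 30*x^2 - 24*x
∂f/∂z = 0
∇f at (-2, 3, 1) = (-432, 168, 0)
∇f · b = (-432)(4) + (168)(-1) + (0)(2) = -1896

-1896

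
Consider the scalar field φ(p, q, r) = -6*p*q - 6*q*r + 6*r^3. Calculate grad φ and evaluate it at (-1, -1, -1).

∂φ/∂p = -6*q
∂φ/∂q = -6*p - 6*r
∂φ/∂r = -6*q + 18*r^2
∇φ = (-6*q, -6*p - 6*r, -6*q + 18*r^2)
At (-1, -1, -1): (6, 12, 24).

(6, 12, 24)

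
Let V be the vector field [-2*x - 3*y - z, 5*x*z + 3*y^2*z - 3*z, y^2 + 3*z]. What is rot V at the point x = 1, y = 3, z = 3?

(∇×V)₁ = ∂V₃/∂y − ∂V₂/∂z = -5*x - 3*y^2 + 2*y + 3
(∇×V)₂ = ∂V₁/∂z − ∂V₃/∂x = -1
(∇×V)₃ = ∂V₂/∂x − ∂V₁/∂y = 5*z + 3
∇×V = (-5*x - 3*y^2 + 2*y + 3, -1, 5*z + 3)
At (1, 3, 3): (-23, -1, 18).

(-23, -1, 18)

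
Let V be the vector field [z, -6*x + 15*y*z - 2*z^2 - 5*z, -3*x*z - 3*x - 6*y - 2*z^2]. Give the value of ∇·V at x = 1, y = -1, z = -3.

-36

∂V₁/∂x = 0
∂V₂/∂y = 15*z
∂V₃/∂z = -3*x - 4*z
∇·V = -3*x + 11*z
At (1, -1, -3): -36.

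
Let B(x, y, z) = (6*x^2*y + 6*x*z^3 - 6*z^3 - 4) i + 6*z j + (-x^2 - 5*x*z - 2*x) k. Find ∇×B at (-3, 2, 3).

(-6, -637, -54)

(∇×B)₁ = ∂B₃/∂y − ∂B₂/∂z = -6
(∇×B)₂ = ∂B₁/∂z − ∂B₃/∂x = 18*x*z^2 + 2*x - 18*z^2 + 5*z + 2
(∇×B)₃ = ∂B₂/∂x − ∂B₁/∂y = -6*x^2
∇×B = (-6, 18*x*z^2 + 2*x - 18*z^2 + 5*z + 2, -6*x^2)
At (-3, 2, 3): (-6, -637, -54).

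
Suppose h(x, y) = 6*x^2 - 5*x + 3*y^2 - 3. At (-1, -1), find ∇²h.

18

∂²h/∂x² = 12
∂²h/∂y² = 6
∇²h = 18
At (-1, -1): 18.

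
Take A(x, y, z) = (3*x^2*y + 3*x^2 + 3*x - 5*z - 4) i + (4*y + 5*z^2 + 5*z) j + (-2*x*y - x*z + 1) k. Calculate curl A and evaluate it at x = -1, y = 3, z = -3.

(∇×A)₁ = ∂A₃/∂y − ∂A₂/∂z = -2*x - 10*z - 5
(∇×A)₂ = ∂A₁/∂z − ∂A₃/∂x = 2*y + z - 5
(∇×A)₃ = ∂A₂/∂x − ∂A₁/∂y = -3*x^2
∇×A = (-2*x - 10*z - 5, 2*y + z - 5, -3*x^2)
At (-1, 3, -3): (27, -2, -3).

(27, -2, -3)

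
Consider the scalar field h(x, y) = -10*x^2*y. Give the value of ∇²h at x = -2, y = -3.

60

∂²h/∂x² = -20*y
∂²h/∂y² = 0
∇²h = -20*y
At (-2, -3): 60.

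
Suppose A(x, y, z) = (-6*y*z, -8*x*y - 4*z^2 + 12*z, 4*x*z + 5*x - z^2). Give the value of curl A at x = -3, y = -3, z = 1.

(∇×A)₁ = ∂A₃/∂y − ∂A₂/∂z = 8*z - 12
(∇×A)₂ = ∂A₁/∂z − ∂A₃/∂x = -6*y - 4*z - 5
(∇×A)₃ = ∂A₂/∂x − ∂A₁/∂y = -8*y + 6*z
∇×A = (8*z - 12, -6*y - 4*z - 5, -8*y + 6*z)
At (-3, -3, 1): (-4, 9, 30).

(-4, 9, 30)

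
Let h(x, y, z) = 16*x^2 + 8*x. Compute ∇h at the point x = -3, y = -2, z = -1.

∂h/∂x = 32*x + 8
∂h/∂y = 0
∂h/∂z = 0
∇h = (32*x + 8, 0, 0)
At (-3, -2, -1): (-88, 0, 0).

(-88, 0, 0)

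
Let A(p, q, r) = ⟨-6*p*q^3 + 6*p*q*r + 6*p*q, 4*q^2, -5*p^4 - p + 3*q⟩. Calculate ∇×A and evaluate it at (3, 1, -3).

(∇×A)₁ = ∂A₃/∂q − ∂A₂/∂r = 3
(∇×A)₂ = ∂A₁/∂r − ∂A₃/∂p = 20*p^3 + 6*p*q + 1
(∇×A)₃ = ∂A₂/∂p − ∂A₁/∂q = 18*p*q^2 - 6*p*r - 6*p
∇×A = (3, 20*p^3 + 6*p*q + 1, 18*p*q^2 - 6*p*r - 6*p)
At (3, 1, -3): (3, 559, 90).

(3, 559, 90)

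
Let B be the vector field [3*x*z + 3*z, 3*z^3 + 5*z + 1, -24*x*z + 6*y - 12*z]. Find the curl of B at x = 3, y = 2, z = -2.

(-35, -36, 0)

(∇×B)₁ = ∂B₃/∂y − ∂B₂/∂z = -9*z^2 + 1
(∇×B)₂ = ∂B₁/∂z − ∂B₃/∂x = 3*x + 24*z + 3
(∇×B)₃ = ∂B₂/∂x − ∂B₁/∂y = 0
∇×B = (-9*z^2 + 1, 3*x + 24*z + 3, 0)
At (3, 2, -2): (-35, -36, 0).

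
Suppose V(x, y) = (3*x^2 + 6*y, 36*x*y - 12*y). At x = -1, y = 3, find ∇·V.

-54

∂V₁/∂x = 6*x
∂V₂/∂y = 36*x - 12
∇·V = 42*x - 12
At (-1, 3): -54.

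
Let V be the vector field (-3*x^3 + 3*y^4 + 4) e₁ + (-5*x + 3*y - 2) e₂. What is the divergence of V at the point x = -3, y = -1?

-78

∂V₁/∂x = -9*x^2
∂V₂/∂y = 3
∇·V = -9*x^2 + 3
At (-3, -1): -78.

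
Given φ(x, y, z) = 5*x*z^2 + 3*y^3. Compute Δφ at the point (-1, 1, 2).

8

∂²φ/∂x² = 0
∂²φ/∂y² = 18*y
∂²φ/∂z² = 10*x
∇²φ = 10*x + 18*y
At (-1, 1, 2): 8.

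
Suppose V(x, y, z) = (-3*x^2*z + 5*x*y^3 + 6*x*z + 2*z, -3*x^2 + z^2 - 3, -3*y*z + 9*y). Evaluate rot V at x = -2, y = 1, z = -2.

(∇×V)₁ = ∂V₃/∂y − ∂V₂/∂z = -5*z + 9
(∇×V)₂ = ∂V₁/∂z − ∂V₃/∂x = -3*x^2 + 6*x + 2
(∇×V)₃ = ∂V₂/∂x − ∂V₁/∂y = -15*x*y^2 - 6*x
∇×V = (-5*z + 9, -3*x^2 + 6*x + 2, -15*x*y^2 - 6*x)
At (-2, 1, -2): (19, -22, 42).

(19, -22, 42)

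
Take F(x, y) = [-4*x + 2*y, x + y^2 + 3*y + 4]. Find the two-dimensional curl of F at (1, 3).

-1

∂F₂/∂x = 1
∂F₁/∂y = 2
Scalar curl = -1
At (1, 3): -1.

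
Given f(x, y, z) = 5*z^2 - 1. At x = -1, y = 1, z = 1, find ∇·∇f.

10

∂²f/∂x² = 0
∂²f/∂y² = 0
∂²f/∂z² = 10
∇²f = 10
At (-1, 1, 1): 10.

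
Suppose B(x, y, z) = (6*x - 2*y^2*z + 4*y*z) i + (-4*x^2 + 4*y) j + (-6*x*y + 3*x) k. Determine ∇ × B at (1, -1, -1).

(-6, -15, 0)

(∇×B)₁ = ∂B₃/∂y − ∂B₂/∂z = -6*x
(∇×B)₂ = ∂B₁/∂z − ∂B₃/∂x = -2*y^2 + 10*y - 3
(∇×B)₃ = ∂B₂/∂x − ∂B₁/∂y = -8*x + 4*y*z - 4*z
∇×B = (-6*x, -2*y^2 + 10*y - 3, -8*x + 4*y*z - 4*z)
At (1, -1, -1): (-6, -15, 0).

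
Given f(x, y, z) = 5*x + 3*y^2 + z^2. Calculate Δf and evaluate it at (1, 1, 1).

∂²f/∂x² = 0
∂²f/∂y² = 6
∂²f/∂z² = 2
∇²f = 8
At (1, 1, 1): 8.

8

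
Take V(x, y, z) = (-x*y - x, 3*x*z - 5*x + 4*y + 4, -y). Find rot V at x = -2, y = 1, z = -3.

(∇×V)₁ = ∂V₃/∂y − ∂V₂/∂z = -3*x - 1
(∇×V)₂ = ∂V₁/∂z − ∂V₃/∂x = 0
(∇×V)₃ = ∂V₂/∂x − ∂V₁/∂y = x + 3*z - 5
∇×V = (-3*x - 1, 0, x + 3*z - 5)
At (-2, 1, -3): (5, 0, -16).

(5, 0, -16)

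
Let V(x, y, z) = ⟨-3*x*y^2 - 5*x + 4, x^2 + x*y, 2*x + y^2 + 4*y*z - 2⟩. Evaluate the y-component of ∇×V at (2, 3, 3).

-2

(∇×V)_2 = ∂V₁/∂z − ∂V₃/∂x
= 0 − (2)
= -2
At (2, 3, 3): -2.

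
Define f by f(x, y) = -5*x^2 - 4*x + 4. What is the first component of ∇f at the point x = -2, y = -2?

(∇f)_1 = ∂f/∂x = -10*x - 4
At (-2, -2): 16.

16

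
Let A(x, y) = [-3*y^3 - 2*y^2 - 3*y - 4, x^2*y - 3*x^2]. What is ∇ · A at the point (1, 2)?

1

∂A₁/∂x = 0
∂A₂/∂y = x^2
∇·A = x^2
At (1, 2): 1.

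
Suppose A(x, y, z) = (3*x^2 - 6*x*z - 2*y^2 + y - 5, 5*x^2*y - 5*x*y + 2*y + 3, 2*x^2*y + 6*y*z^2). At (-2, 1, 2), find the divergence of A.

∂A₁/∂x = 6*x - 6*z
∂A₂/∂y = 5*x^2 - 5*x + 2
∂A₃/∂z = 12*y*z
∇·A = 5*x^2 + x + 12*y*z - 6*z + 2
At (-2, 1, 2): 32.

32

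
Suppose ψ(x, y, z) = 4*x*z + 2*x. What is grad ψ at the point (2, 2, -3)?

(-10, 0, 8)

∂ψ/∂x = 4*z + 2
∂ψ/∂y = 0
∂ψ/∂z = 4*x
∇ψ = (4*z + 2, 0, 4*x)
At (2, 2, -3): (-10, 0, 8).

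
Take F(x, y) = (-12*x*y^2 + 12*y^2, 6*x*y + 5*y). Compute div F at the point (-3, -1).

∂F₁/∂x = -12*y^2
∂F₂/∂y = 6*x + 5
∇·F = 6*x - 12*y^2 + 5
At (-3, -1): -25.

-25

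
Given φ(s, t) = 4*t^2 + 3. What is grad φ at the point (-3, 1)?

∂φ/∂s = 0
∂φ/∂t = 8*t
∇φ = (0, 8*t)
At (-3, 1): (0, 8).

(0, 8)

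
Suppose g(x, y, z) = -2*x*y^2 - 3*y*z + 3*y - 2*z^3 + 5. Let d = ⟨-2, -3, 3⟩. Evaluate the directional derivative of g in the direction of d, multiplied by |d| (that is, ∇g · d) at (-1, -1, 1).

7

∂g/∂x = -2*y^2
∂g/∂y = -4*x*y - 3*z + 3
∂g/∂z = -3*y - 6*z^2
∇g at (-1, -1, 1) = (-2, -4, -3)
∇g · d = (-2)(-2) + (-4)(-3) + (-3)(3) = 7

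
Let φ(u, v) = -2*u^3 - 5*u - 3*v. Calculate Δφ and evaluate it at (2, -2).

-24

∂²φ/∂u² = -12*u
∂²φ/∂v² = 0
∇²φ = -12*u
At (2, -2): -24.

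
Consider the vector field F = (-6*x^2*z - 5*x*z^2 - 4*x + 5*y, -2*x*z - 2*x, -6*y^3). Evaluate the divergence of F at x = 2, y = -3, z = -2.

∂F₁/∂x = -12*x*z - 5*z^2 - 4
∂F₂/∂y = 0
∂F₃/∂z = 0
∇·F = -12*x*z - 5*z^2 - 4
At (2, -3, -2): 24.

24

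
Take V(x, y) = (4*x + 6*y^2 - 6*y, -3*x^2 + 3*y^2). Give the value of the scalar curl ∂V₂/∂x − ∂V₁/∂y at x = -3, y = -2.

∂V₂/∂x = -6*x
∂V₁/∂y = 12*y - 6
Scalar curl = -6*x - 12*y + 6
At (-3, -2): 48.

48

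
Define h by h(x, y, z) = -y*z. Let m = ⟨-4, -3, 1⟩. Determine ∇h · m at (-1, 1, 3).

8

∂h/∂x = 0
∂h/∂y = -z
∂h/∂z = -y
∇h at (-1, 1, 3) = (0, -3, -1)
∇h · m = (0)(-4) + (-3)(-3) + (-1)(1) = 8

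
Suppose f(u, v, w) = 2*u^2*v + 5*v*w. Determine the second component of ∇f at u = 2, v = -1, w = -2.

(∇f)_2 = ∂f/∂v = 2*u^2 + 5*w
At (2, -1, -2): -2.

-2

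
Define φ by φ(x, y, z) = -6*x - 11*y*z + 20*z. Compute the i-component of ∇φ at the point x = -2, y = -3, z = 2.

-6

(∇φ)_1 = ∂φ/∂x = -6
At (-2, -3, 2): -6.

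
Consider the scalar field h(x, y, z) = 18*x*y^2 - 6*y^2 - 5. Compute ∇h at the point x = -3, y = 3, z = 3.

(162, -360, 0)

∂h/∂x = 18*y^2
∂h/∂y = 36*x*y - 12*y
∂h/∂z = 0
∇h = (18*y^2, 36*x*y - 12*y, 0)
At (-3, 3, 3): (162, -360, 0).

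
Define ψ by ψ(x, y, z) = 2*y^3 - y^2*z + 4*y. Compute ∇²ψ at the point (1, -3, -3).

∂²ψ/∂x² = 0
∂²ψ/∂y² = 2*(6*y - z)
∂²ψ/∂z² = 0
∇²ψ = 12*y - 2*z
At (1, -3, -3): -30.

-30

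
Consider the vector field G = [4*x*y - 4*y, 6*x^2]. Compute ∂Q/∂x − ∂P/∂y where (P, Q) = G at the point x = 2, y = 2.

∂G₂/∂x = 12*x
∂G₁/∂y = 4*x - 4
Scalar curl = 8*x + 4
At (2, 2): 20.

20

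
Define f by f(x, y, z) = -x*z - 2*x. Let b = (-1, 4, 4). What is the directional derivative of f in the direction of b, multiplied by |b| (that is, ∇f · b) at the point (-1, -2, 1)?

∂f/∂x = -z - 2
∂f/∂y = 0
∂f/∂z = -x
∇f at (-1, -2, 1) = (-3, 0, 1)
∇f · b = (-3)(-1) + (0)(4) + (1)(4) = 7

7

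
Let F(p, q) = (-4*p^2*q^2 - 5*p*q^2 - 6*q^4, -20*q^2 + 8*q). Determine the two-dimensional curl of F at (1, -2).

-228

∂F₂/∂p = 0
∂F₁/∂q = -8*p^2*q - 10*p*q - 24*q^3
Scalar curl = 8*p^2*q + 10*p*q + 24*q^3
At (1, -2): -228.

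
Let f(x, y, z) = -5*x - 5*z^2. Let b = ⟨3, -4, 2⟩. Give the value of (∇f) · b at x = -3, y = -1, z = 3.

∂f/∂x = -5
∂f/∂y = 0
∂f/∂z = -10*z
∇f at (-3, -1, 3) = (-5, 0, -30)
∇f · b = (-5)(3) + (0)(-4) + (-30)(2) = -75

-75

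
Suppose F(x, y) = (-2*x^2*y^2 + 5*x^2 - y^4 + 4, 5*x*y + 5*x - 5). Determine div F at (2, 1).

22

∂F₁/∂x = -4*x*y^2 + 10*x
∂F₂/∂y = 5*x
∇·F = -4*x*y^2 + 15*x
At (2, 1): 22.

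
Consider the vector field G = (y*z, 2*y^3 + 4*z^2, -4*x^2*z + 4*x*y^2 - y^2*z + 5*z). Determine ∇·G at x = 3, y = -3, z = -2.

14

∂G₁/∂x = 0
∂G₂/∂y = 6*y^2
∂G₃/∂z = -4*x^2 - y^2 + 5
∇·G = -4*x^2 + 5*y^2 + 5
At (3, -3, -2): 14.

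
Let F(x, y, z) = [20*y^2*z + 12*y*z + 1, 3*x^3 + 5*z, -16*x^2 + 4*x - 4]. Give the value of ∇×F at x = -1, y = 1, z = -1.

(∇×F)₁ = ∂F₃/∂y − ∂F₂/∂z = -5
(∇×F)₂ = ∂F₁/∂z − ∂F₃/∂x = 32*x + 20*y^2 + 12*y - 4
(∇×F)₃ = ∂F₂/∂x − ∂F₁/∂y = 9*x^2 - 40*y*z - 12*z
∇×F = (-5, 32*x + 20*y^2 + 12*y - 4, 9*x^2 - 40*y*z - 12*z)
At (-1, 1, -1): (-5, -4, 61).

(-5, -4, 61)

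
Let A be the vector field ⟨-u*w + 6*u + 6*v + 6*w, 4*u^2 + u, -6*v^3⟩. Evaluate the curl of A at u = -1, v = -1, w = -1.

(∇×A)₁ = ∂A₃/∂v − ∂A₂/∂w = -18*v^2
(∇×A)₂ = ∂A₁/∂w − ∂A₃/∂u = -u + 6
(∇×A)₃ = ∂A₂/∂u − ∂A₁/∂v = 8*u - 5
∇×A = (-18*v^2, -u + 6, 8*u - 5)
At (-1, -1, -1): (-18, 7, -13).

(-18, 7, -13)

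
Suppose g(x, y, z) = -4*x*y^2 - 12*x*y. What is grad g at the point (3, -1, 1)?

(8, -12, 0)

∂g/∂x = -4*y^2 - 12*y
∂g/∂y = -8*x*y - 12*x
∂g/∂z = 0
∇g = (-4*y^2 - 12*y, -8*x*y - 12*x, 0)
At (3, -1, 1): (8, -12, 0).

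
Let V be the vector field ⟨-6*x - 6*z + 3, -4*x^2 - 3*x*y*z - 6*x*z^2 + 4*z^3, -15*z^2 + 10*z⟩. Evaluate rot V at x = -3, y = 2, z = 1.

(∇×V)₁ = ∂V₃/∂y − ∂V₂/∂z = 3*x*y + 12*x*z - 12*z^2
(∇×V)₂ = ∂V₁/∂z − ∂V₃/∂x = -6
(∇×V)₃ = ∂V₂/∂x − ∂V₁/∂y = -8*x - 3*y*z - 6*z^2
∇×V = (3*x*y + 12*x*z - 12*z^2, -6, -8*x - 3*y*z - 6*z^2)
At (-3, 2, 1): (-66, -6, 12).

(-66, -6, 12)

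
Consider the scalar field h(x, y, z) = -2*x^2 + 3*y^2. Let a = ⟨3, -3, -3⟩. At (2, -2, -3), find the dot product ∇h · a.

12

∂h/∂x = -4*x
∂h/∂y = 6*y
∂h/∂z = 0
∇h at (2, -2, -3) = (-8, -12, 0)
∇h · a = (-8)(3) + (-12)(-3) + (0)(-3) = 12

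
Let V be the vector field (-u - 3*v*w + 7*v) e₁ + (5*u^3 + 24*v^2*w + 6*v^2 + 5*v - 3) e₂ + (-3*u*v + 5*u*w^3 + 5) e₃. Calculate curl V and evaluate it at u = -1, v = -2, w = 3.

(∇×V)₁ = ∂V₃/∂v − ∂V₂/∂w = -3*u - 24*v^2
(∇×V)₂ = ∂V₁/∂w − ∂V₃/∂u = -5*w^3
(∇×V)₃ = ∂V₂/∂u − ∂V₁/∂v = 15*u^2 + 3*w - 7
∇×V = (-3*u - 24*v^2, -5*w^3, 15*u^2 + 3*w - 7)
At (-1, -2, 3): (-93, -135, 17).

(-93, -135, 17)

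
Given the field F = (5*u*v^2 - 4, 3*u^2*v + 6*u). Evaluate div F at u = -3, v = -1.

32

∂F₁/∂u = 5*v^2
∂F₂/∂v = 3*u^2
∇·F = 3*u^2 + 5*v^2
At (-3, -1): 32.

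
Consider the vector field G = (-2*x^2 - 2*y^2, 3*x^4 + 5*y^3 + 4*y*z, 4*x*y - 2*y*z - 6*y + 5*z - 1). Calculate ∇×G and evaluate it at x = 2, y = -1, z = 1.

(∇×G)₁ = ∂G₃/∂y − ∂G₂/∂z = 4*x - 4*y - 2*z - 6
(∇×G)₂ = ∂G₁/∂z − ∂G₃/∂x = -4*y
(∇×G)₃ = ∂G₂/∂x − ∂G₁/∂y = 12*x^3 + 4*y
∇×G = (4*x - 4*y - 2*z - 6, -4*y, 12*x^3 + 4*y)
At (2, -1, 1): (4, 4, 92).

(4, 4, 92)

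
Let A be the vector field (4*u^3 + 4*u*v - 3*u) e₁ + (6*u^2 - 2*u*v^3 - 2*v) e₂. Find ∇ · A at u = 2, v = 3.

∂A₁/∂u = 12*u^2 + 4*v - 3
∂A₂/∂v = -6*u*v^2 - 2
∇·A = 12*u^2 - 6*u*v^2 + 4*v - 5
At (2, 3): -53.

-53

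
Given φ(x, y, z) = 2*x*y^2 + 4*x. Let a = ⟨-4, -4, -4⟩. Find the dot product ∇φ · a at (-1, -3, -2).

∂φ/∂x = 2*y^2 + 4
∂φ/∂y = 4*x*y
∂φ/∂z = 0
∇φ at (-1, -3, -2) = (22, 12, 0)
∇φ · a = (22)(-4) + (12)(-4) + (0)(-4) = -136

-136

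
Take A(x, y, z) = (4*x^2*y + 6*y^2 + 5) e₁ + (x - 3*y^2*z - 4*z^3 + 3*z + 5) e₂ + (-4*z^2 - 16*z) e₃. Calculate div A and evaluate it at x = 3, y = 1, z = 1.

∂A₁/∂x = 8*x*y
∂A₂/∂y = -6*y*z
∂A₃/∂z = -8*z - 16
∇·A = 8*x*y - 6*y*z - 8*z - 16
At (3, 1, 1): -6.

-6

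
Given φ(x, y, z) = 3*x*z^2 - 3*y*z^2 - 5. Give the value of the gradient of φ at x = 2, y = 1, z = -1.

∂φ/∂x = 3*z^2
∂φ/∂y = -3*z^2
∂φ/∂z = 6*x*z - 6*y*z
∇φ = (3*z^2, -3*z^2, 6*x*z - 6*y*z)
At (2, 1, -1): (3, -3, -6).

(3, -3, -6)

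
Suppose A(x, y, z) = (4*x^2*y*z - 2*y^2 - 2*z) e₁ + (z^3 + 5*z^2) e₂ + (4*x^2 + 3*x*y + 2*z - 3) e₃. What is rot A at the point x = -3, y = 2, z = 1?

(∇×A)₁ = ∂A₃/∂y − ∂A₂/∂z = 3*x - 3*z^2 - 10*z
(∇×A)₂ = ∂A₁/∂z − ∂A₃/∂x = 4*x^2*y - 8*x - 3*y - 2
(∇×A)₃ = ∂A₂/∂x − ∂A₁/∂y = -4*x^2*z + 4*y
∇×A = (3*x - 3*z^2 - 10*z, 4*x^2*y - 8*x - 3*y - 2, -4*x^2*z + 4*y)
At (-3, 2, 1): (-22, 88, -28).

(-22, 88, -28)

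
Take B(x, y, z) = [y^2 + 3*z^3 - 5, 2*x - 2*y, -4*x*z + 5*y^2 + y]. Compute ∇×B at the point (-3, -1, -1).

(∇×B)₁ = ∂B₃/∂y − ∂B₂/∂z = 10*y + 1
(∇×B)₂ = ∂B₁/∂z − ∂B₃/∂x = 9*z^2 + 4*z
(∇×B)₃ = ∂B₂/∂x − ∂B₁/∂y = -2*y + 2
∇×B = (10*y + 1, 9*z^2 + 4*z, -2*y + 2)
At (-3, -1, -1): (-9, 5, 4).

(-9, 5, 4)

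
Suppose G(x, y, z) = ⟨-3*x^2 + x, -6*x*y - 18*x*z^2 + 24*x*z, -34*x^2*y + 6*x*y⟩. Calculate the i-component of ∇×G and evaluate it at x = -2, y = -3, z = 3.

(∇×G)_1 = ∂G₃/∂y − ∂G₂/∂z
= -34*x^2 + 6*x − (-36*x*z + 24*x)
= -34*x^2 + 36*x*z - 18*x
At (-2, -3, 3): -316.

-316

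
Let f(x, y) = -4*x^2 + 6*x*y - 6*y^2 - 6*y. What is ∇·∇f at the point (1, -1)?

-20

∂²f/∂x² = -8
∂²f/∂y² = -12
∇²f = -20
At (1, -1): -20.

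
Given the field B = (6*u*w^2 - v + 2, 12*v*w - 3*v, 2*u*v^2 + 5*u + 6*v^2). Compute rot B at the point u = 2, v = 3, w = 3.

(24, 49, 1)

(∇×B)₁ = ∂B₃/∂v − ∂B₂/∂w = 4*u*v
(∇×B)₂ = ∂B₁/∂w − ∂B₃/∂u = 12*u*w - 2*v^2 - 5
(∇×B)₃ = ∂B₂/∂u − ∂B₁/∂v = 1
∇×B = (4*u*v, 12*u*w - 2*v^2 - 5, 1)
At (2, 3, 3): (24, 49, 1).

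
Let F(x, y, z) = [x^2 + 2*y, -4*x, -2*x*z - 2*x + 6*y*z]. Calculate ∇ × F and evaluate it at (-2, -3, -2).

(-12, -2, -6)

(∇×F)₁ = ∂F₃/∂y − ∂F₂/∂z = 6*z
(∇×F)₂ = ∂F₁/∂z − ∂F₃/∂x = 2*z + 2
(∇×F)₃ = ∂F₂/∂x − ∂F₁/∂y = -6
∇×F = (6*z, 2*z + 2, -6)
At (-2, -3, -2): (-12, -2, -6).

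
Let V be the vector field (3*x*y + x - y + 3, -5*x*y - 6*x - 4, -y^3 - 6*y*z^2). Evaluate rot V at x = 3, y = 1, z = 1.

(∇×V)₁ = ∂V₃/∂y − ∂V₂/∂z = -3*y^2 - 6*z^2
(∇×V)₂ = ∂V₁/∂z − ∂V₃/∂x = 0
(∇×V)₃ = ∂V₂/∂x − ∂V₁/∂y = -3*x - 5*y - 5
∇×V = (-3*y^2 - 6*z^2, 0, -3*x - 5*y - 5)
At (3, 1, 1): (-9, 0, -19).

(-9, 0, -19)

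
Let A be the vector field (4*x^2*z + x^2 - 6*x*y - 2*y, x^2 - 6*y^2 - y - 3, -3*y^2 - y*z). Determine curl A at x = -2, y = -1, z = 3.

(∇×A)₁ = ∂A₃/∂y − ∂A₂/∂z = -6*y - z
(∇×A)₂ = ∂A₁/∂z − ∂A₃/∂x = 4*x^2
(∇×A)₃ = ∂A₂/∂x − ∂A₁/∂y = 8*x + 2
∇×A = (-6*y - z, 4*x^2, 8*x + 2)
At (-2, -1, 3): (3, 16, -14).

(3, 16, -14)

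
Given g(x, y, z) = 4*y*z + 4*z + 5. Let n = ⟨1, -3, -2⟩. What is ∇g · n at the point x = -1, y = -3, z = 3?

-20

∂g/∂x = 0
∂g/∂y = 4*z
∂g/∂z = 4*y + 4
∇g at (-1, -3, 3) = (0, 12, -8)
∇g · n = (0)(1) + (12)(-3) + (-8)(-2) = -20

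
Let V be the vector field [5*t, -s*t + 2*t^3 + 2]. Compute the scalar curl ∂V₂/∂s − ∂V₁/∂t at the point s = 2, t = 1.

-6

∂V₂/∂s = -t
∂V₁/∂t = 5
Scalar curl = -t - 5
At (2, 1): -6.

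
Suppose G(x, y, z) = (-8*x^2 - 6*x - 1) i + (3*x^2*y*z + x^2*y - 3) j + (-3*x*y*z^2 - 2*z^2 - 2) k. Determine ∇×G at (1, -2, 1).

(∇×G)₁ = ∂G₃/∂y − ∂G₂/∂z = -3*x^2*y - 3*x*z^2
(∇×G)₂ = ∂G₁/∂z − ∂G₃/∂x = 3*y*z^2
(∇×G)₃ = ∂G₂/∂x − ∂G₁/∂y = 6*x*y*z + 2*x*y
∇×G = (-3*x^2*y - 3*x*z^2, 3*y*z^2, 6*x*y*z + 2*x*y)
At (1, -2, 1): (3, -6, -16).

(3, -6, -16)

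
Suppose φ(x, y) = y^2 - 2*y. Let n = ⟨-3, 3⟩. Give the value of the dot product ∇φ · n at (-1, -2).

-18

∂φ/∂x = 0
∂φ/∂y = 2*y - 2
∇φ at (-1, -2) = (0, -6)
∇φ · n = (0)(-3) + (-6)(3) = -18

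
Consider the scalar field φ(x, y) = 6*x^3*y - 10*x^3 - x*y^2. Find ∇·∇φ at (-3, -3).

510

∂²φ/∂x² = 12*x*(3*y - 5)
∂²φ/∂y² = -2*x
∇²φ = 36*x*y - 62*x
At (-3, -3): 510.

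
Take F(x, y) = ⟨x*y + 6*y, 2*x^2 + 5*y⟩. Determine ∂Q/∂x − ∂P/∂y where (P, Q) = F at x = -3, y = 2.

∂F₂/∂x = 4*x
∂F₁/∂y = x + 6
Scalar curl = 3*x - 6
At (-3, 2): -15.

-15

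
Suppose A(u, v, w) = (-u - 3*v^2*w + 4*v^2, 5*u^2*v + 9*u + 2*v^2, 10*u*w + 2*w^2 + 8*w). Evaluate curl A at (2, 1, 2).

(∇×A)₁ = ∂A₃/∂v − ∂A₂/∂w = 0
(∇×A)₂ = ∂A₁/∂w − ∂A₃/∂u = -3*v^2 - 10*w
(∇×A)₃ = ∂A₂/∂u − ∂A₁/∂v = 10*u*v + 6*v*w - 8*v + 9
∇×A = (0, -3*v^2 - 10*w, 10*u*v + 6*v*w - 8*v + 9)
At (2, 1, 2): (0, -23, 33).

(0, -23, 33)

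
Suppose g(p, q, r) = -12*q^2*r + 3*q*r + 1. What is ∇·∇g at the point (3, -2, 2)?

∂²g/∂p² = 0
∂²g/∂q² = -24*r
∂²g/∂r² = 0
∇²g = -24*r
At (3, -2, 2): -48.

-48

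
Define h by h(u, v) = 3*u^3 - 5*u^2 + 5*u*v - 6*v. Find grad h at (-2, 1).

(61, -16)

∂h/∂u = 9*u^2 - 10*u + 5*v
∂h/∂v = 5*u - 6
∇h = (9*u^2 - 10*u + 5*v, 5*u - 6)
At (-2, 1): (61, -16).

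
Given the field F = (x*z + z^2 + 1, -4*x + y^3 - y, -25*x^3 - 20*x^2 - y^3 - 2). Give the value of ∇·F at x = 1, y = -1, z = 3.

∂F₁/∂x = z
∂F₂/∂y = 3*y^2 - 1
∂F₃/∂z = 0
∇·F = 3*y^2 + z - 1
At (1, -1, 3): 5.

5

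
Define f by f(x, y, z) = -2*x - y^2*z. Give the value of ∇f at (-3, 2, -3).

(-2, 12, -4)

∂f/∂x = -2
∂f/∂y = -2*y*z
∂f/∂z = -y^2
∇f = (-2, -2*y*z, -y^2)
At (-3, 2, -3): (-2, 12, -4).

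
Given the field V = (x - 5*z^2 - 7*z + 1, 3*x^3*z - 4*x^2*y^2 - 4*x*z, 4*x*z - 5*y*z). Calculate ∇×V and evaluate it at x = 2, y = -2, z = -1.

(∇×V)₁ = ∂V₃/∂y − ∂V₂/∂z = -3*x^3 + 4*x - 5*z
(∇×V)₂ = ∂V₁/∂z − ∂V₃/∂x = -14*z - 7
(∇×V)₃ = ∂V₂/∂x − ∂V₁/∂y = 9*x^2*z - 8*x*y^2 - 4*z
∇×V = (-3*x^3 + 4*x - 5*z, -14*z - 7, 9*x^2*z - 8*x*y^2 - 4*z)
At (2, -2, -1): (-11, 7, -96).

(-11, 7, -96)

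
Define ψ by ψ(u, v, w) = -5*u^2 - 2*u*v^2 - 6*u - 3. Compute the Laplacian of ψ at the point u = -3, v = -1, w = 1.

2

∂²ψ/∂u² = -10
∂²ψ/∂v² = -4*u
∂²ψ/∂w² = 0
∇²ψ = -4*u - 10
At (-3, -1, 1): 2.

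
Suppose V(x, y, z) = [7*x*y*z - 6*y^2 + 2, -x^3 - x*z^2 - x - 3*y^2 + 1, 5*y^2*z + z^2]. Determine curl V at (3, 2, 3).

(∇×V)₁ = ∂V₃/∂y − ∂V₂/∂z = 2*x*z + 10*y*z
(∇×V)₂ = ∂V₁/∂z − ∂V₃/∂x = 7*x*y
(∇×V)₃ = ∂V₂/∂x − ∂V₁/∂y = -3*x^2 - 7*x*z + 12*y - z^2 - 1
∇×V = (2*x*z + 10*y*z, 7*x*y, -3*x^2 - 7*x*z + 12*y - z^2 - 1)
At (3, 2, 3): (78, 42, -76).

(78, 42, -76)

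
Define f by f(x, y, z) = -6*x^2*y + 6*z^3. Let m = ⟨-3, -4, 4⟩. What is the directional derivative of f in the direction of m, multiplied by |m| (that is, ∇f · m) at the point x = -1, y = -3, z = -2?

420

∂f/∂x = -12*x*y
∂f/∂y = -6*x^2
∂f/∂z = 18*z^2
∇f at (-1, -3, -2) = (-36, -6, 72)
∇f · m = (-36)(-3) + (-6)(-4) + (72)(4) = 420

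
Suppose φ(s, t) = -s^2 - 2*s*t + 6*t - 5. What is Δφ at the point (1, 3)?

∂²φ/∂s² = -2
∂²φ/∂t² = 0
∇²φ = -2
At (1, 3): -2.

-2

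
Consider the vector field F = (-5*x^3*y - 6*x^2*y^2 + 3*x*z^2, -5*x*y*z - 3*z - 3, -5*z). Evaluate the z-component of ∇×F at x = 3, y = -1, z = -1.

22

(∇×F)_3 = ∂F₂/∂x − ∂F₁/∂y
= -5*y*z − (-5*x^3 - 12*x^2*y)
= 5*x^3 + 12*x^2*y - 5*y*z
At (3, -1, -1): 22.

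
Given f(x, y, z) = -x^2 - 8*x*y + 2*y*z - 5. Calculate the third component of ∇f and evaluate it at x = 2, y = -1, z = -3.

(∇f)_3 = ∂f/∂z = 2*y
At (2, -1, -3): -2.

-2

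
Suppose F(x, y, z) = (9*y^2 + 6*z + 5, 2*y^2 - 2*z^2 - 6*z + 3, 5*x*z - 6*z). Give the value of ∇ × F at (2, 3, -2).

(-2, 16, -54)

(∇×F)₁ = ∂F₃/∂y − ∂F₂/∂z = 4*z + 6
(∇×F)₂ = ∂F₁/∂z − ∂F₃/∂x = -5*z + 6
(∇×F)₃ = ∂F₂/∂x − ∂F₁/∂y = -18*y
∇×F = (4*z + 6, -5*z + 6, -18*y)
At (2, 3, -2): (-2, 16, -54).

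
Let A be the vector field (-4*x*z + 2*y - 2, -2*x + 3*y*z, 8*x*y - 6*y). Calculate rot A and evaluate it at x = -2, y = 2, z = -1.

(-28, -8, -4)

(∇×A)₁ = ∂A₃/∂y − ∂A₂/∂z = 8*x - 3*y - 6
(∇×A)₂ = ∂A₁/∂z − ∂A₃/∂x = -4*x - 8*y
(∇×A)₃ = ∂A₂/∂x − ∂A₁/∂y = -4
∇×A = (8*x - 3*y - 6, -4*x - 8*y, -4)
At (-2, 2, -1): (-28, -8, -4).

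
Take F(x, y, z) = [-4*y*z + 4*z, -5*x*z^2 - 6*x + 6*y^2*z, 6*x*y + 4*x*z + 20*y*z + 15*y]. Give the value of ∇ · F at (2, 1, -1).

16

∂F₁/∂x = 0
∂F₂/∂y = 12*y*z
∂F₃/∂z = 4*x + 20*y
∇·F = 4*x + 12*y*z + 20*y
At (2, 1, -1): 16.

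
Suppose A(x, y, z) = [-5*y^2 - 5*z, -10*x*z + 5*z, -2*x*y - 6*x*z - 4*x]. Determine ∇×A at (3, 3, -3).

(∇×A)₁ = ∂A₃/∂y − ∂A₂/∂z = 8*x - 5
(∇×A)₂ = ∂A₁/∂z − ∂A₃/∂x = 2*y + 6*z - 1
(∇×A)₃ = ∂A₂/∂x − ∂A₁/∂y = 10*y - 10*z
∇×A = (8*x - 5, 2*y + 6*z - 1, 10*y - 10*z)
At (3, 3, -3): (19, -13, 60).

(19, -13, 60)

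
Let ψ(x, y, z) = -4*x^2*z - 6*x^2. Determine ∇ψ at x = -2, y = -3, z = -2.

(-8, 0, -16)

∂ψ/∂x = -8*x*z - 12*x
∂ψ/∂y = 0
∂ψ/∂z = -4*x^2
∇ψ = (-8*x*z - 12*x, 0, -4*x^2)
At (-2, -3, -2): (-8, 0, -16).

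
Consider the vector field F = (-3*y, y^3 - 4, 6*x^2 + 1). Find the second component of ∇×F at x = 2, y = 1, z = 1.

(∇×F)_2 = ∂F₁/∂z − ∂F₃/∂x
= 0 − (12*x)
= -12*x
At (2, 1, 1): -24.

-24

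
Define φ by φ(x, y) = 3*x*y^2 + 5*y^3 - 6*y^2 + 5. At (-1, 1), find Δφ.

∂²φ/∂x² = 0
∂²φ/∂y² = 6*(x + 5*y - 2)
∇²φ = 6*x + 30*y - 12
At (-1, 1): 12.

12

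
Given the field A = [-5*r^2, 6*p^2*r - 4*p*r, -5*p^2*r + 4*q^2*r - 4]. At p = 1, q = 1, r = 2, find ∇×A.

(∇×A)₁ = ∂A₃/∂q − ∂A₂/∂r = -6*p^2 + 4*p + 8*q*r
(∇×A)₂ = ∂A₁/∂r − ∂A₃/∂p = 10*p*r - 10*r
(∇×A)₃ = ∂A₂/∂p − ∂A₁/∂q = 12*p*r - 4*r
∇×A = (-6*p^2 + 4*p + 8*q*r, 10*p*r - 10*r, 12*p*r - 4*r)
At (1, 1, 2): (14, 0, 16).

(14, 0, 16)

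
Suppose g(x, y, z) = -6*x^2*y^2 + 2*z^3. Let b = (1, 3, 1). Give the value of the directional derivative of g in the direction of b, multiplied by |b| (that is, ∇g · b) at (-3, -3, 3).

∂g/∂x = -12*x*y^2
∂g/∂y = -12*x^2*y
∂g/∂z = 6*z^2
∇g at (-3, -3, 3) = (324, 324, 54)
∇g · b = (324)(1) + (324)(3) + (54)(1) = 1350

1350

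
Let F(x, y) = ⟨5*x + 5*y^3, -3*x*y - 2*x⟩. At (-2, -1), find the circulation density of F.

∂F₂/∂x = -3*y - 2
∂F₁/∂y = 15*y^2
Scalar curl = -15*y^2 - 3*y - 2
At (-2, -1): -14.

-14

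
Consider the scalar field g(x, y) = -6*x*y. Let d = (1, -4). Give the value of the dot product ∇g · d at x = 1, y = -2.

36

∂g/∂x = -6*y
∂g/∂y = -6*x
∇g at (1, -2) = (12, -6)
∇g · d = (12)(1) + (-6)(-4) = 36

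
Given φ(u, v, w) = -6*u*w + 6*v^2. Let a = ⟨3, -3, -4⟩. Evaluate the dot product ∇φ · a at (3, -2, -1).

162

∂φ/∂u = -6*w
∂φ/∂v = 12*v
∂φ/∂w = -6*u
∇φ at (3, -2, -1) = (6, -24, -18)
∇φ · a = (6)(3) + (-24)(-3) + (-18)(-4) = 162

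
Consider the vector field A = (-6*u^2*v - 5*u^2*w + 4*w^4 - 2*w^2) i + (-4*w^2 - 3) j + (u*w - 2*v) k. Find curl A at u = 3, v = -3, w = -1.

(-10, -56, 54)

(∇×A)₁ = ∂A₃/∂v − ∂A₂/∂w = 8*w - 2
(∇×A)₂ = ∂A₁/∂w − ∂A₃/∂u = -5*u^2 + 16*w^3 - 5*w
(∇×A)₃ = ∂A₂/∂u − ∂A₁/∂v = 6*u^2
∇×A = (8*w - 2, -5*u^2 + 16*w^3 - 5*w, 6*u^2)
At (3, -3, -1): (-10, -56, 54).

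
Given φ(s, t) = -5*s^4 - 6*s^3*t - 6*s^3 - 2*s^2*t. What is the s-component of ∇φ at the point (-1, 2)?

(∇φ)_1 = ∂φ/∂s = -20*s^3 - 18*s^2*t - 18*s^2 - 4*s*t
At (-1, 2): -26.

-26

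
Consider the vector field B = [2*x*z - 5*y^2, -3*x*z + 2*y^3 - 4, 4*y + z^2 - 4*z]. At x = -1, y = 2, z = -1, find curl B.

(1, -2, 23)

(∇×B)₁ = ∂B₃/∂y − ∂B₂/∂z = 3*x + 4
(∇×B)₂ = ∂B₁/∂z − ∂B₃/∂x = 2*x
(∇×B)₃ = ∂B₂/∂x − ∂B₁/∂y = 10*y - 3*z
∇×B = (3*x + 4, 2*x, 10*y - 3*z)
At (-1, 2, -1): (1, -2, 23).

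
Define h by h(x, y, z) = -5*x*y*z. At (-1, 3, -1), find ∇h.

∂h/∂x = -5*y*z
∂h/∂y = -5*x*z
∂h/∂z = -5*x*y
∇h = (-5*y*z, -5*x*z, -5*x*y)
At (-1, 3, -1): (15, -5, 15).

(15, -5, 15)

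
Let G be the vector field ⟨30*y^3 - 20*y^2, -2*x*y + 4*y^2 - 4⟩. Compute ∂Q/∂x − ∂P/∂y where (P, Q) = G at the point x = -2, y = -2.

-436

∂G₂/∂x = -2*y
∂G₁/∂y = 90*y^2 - 40*y
Scalar curl = -90*y^2 + 38*y
At (-2, -2): -436.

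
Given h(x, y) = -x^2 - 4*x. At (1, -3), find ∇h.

(-6, 0)

∂h/∂x = -2*x - 4
∂h/∂y = 0
∇h = (-2*x - 4, 0)
At (1, -3): (-6, 0).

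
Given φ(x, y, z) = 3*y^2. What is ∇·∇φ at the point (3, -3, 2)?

6

∂²φ/∂x² = 0
∂²φ/∂y² = 6
∂²φ/∂z² = 0
∇²φ = 6
At (3, -3, 2): 6.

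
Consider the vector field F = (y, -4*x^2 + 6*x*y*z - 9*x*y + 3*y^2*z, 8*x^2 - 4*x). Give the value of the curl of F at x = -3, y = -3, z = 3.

(∇×F)₁ = ∂F₃/∂y − ∂F₂/∂z = -6*x*y - 3*y^2
(∇×F)₂ = ∂F₁/∂z − ∂F₃/∂x = -16*x + 4
(∇×F)₃ = ∂F₂/∂x − ∂F₁/∂y = -8*x + 6*y*z - 9*y - 1
∇×F = (-6*x*y - 3*y^2, -16*x + 4, -8*x + 6*y*z - 9*y - 1)
At (-3, -3, 3): (-81, 52, -4).

(-81, 52, -4)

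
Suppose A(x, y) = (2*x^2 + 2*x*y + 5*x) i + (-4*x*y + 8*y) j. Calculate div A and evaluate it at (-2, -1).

∂A₁/∂x = 4*x + 2*y + 5
∂A₂/∂y = -4*x + 8
∇·A = 2*y + 13
At (-2, -1): 11.

11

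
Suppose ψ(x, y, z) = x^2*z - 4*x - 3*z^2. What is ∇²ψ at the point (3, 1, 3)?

∂²ψ/∂x² = 2*z
∂²ψ/∂y² = 0
∂²ψ/∂z² = -6
∇²ψ = 2*z - 6
At (3, 1, 3): 0.

0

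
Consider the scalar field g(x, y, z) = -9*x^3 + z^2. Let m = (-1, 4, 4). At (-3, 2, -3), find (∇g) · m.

219

∂g/∂x = -27*x^2
∂g/∂y = 0
∂g/∂z = 2*z
∇g at (-3, 2, -3) = (-243, 0, -6)
∇g · m = (-243)(-1) + (0)(4) + (-6)(4) = 219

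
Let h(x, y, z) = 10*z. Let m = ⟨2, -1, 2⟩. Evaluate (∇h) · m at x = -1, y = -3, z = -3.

20

∂h/∂x = 0
∂h/∂y = 0
∂h/∂z = 10
∇h at (-1, -3, -3) = (0, 0, 10)
∇h · m = (0)(2) + (0)(-1) + (10)(2) = 20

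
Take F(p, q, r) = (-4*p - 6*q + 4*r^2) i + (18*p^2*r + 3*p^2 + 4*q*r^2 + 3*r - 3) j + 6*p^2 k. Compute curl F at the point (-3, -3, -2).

(∇×F)₁ = ∂F₃/∂q − ∂F₂/∂r = -18*p^2 - 8*q*r - 3
(∇×F)₂ = ∂F₁/∂r − ∂F₃/∂p = -12*p + 8*r
(∇×F)₃ = ∂F₂/∂p − ∂F₁/∂q = 36*p*r + 6*p + 6
∇×F = (-18*p^2 - 8*q*r - 3, -12*p + 8*r, 36*p*r + 6*p + 6)
At (-3, -3, -2): (-213, 20, 204).

(-213, 20, 204)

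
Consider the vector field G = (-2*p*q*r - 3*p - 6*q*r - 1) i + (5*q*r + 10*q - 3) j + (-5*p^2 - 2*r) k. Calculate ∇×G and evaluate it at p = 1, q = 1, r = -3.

(∇×G)₁ = ∂G₃/∂q − ∂G₂/∂r = -5*q
(∇×G)₂ = ∂G₁/∂r − ∂G₃/∂p = -2*p*q + 10*p - 6*q
(∇×G)₃ = ∂G₂/∂p − ∂G₁/∂q = 2*p*r + 6*r
∇×G = (-5*q, -2*p*q + 10*p - 6*q, 2*p*r + 6*r)
At (1, 1, -3): (-5, 2, -24).

(-5, 2, -24)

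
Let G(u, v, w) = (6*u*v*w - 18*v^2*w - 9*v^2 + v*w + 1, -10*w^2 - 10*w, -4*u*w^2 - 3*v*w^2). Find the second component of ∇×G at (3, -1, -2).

-21

(∇×G)_2 = ∂G₁/∂w − ∂G₃/∂u
= 6*u*v - 18*v^2 + v − (-4*w^2)
= 6*u*v - 18*v^2 + v + 4*w^2
At (3, -1, -2): -21.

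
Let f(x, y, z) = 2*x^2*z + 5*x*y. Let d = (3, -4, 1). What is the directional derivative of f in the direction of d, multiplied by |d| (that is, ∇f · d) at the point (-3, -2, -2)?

∂f/∂x = 4*x*z + 5*y
∂f/∂y = 5*x
∂f/∂z = 2*x^2
∇f at (-3, -2, -2) = (14, -15, 18)
∇f · d = (14)(3) + (-15)(-4) + (18)(1) = 120

120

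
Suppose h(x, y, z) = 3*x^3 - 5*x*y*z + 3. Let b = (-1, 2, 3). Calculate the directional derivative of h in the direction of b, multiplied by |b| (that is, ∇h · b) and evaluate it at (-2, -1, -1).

-81

∂h/∂x = 9*x^2 - 5*y*z
∂h/∂y = -5*x*z
∂h/∂z = -5*x*y
∇h at (-2, -1, -1) = (31, -10, -10)
∇h · b = (31)(-1) + (-10)(2) + (-10)(3) = -81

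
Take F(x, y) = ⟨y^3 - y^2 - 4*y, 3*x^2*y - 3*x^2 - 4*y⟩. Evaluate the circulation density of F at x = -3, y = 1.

3

∂F₂/∂x = 6*x*y - 6*x
∂F₁/∂y = 3*y^2 - 2*y - 4
Scalar curl = 6*x*y - 6*x - 3*y^2 + 2*y + 4
At (-3, 1): 3.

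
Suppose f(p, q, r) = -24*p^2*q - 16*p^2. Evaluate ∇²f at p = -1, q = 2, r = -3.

∂²f/∂p² = -16*(3*q + 2)
∂²f/∂q² = 0
∂²f/∂r² = 0
∇²f = -48*q - 32
At (-1, 2, -3): -128.

-128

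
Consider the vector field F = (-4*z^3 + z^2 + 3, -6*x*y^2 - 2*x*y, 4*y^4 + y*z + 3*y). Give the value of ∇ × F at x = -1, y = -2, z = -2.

(-127, -52, -20)

(∇×F)₁ = ∂F₃/∂y − ∂F₂/∂z = 16*y^3 + z + 3
(∇×F)₂ = ∂F₁/∂z − ∂F₃/∂x = -12*z^2 + 2*z
(∇×F)₃ = ∂F₂/∂x − ∂F₁/∂y = -6*y^2 - 2*y
∇×F = (16*y^3 + z + 3, -12*z^2 + 2*z, -6*y^2 - 2*y)
At (-1, -2, -2): (-127, -52, -20).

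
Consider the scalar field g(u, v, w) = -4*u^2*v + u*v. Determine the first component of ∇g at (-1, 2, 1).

18

(∇g)_1 = ∂g/∂u = -8*u*v + v
At (-1, 2, 1): 18.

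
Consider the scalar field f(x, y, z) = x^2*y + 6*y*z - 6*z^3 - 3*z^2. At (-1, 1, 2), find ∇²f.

-76

∂²f/∂x² = 2*y
∂²f/∂y² = 0
∂²f/∂z² = -6*(6*z + 1)
∇²f = 2*y - 36*z - 6
At (-1, 1, 2): -76.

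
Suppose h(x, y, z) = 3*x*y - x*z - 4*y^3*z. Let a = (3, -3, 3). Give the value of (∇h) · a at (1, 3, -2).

-951

∂h/∂x = 3*y - z
∂h/∂y = 3*x - 12*y^2*z
∂h/∂z = -x - 4*y^3
∇h at (1, 3, -2) = (11, 219, -109)
∇h · a = (11)(3) + (219)(-3) + (-109)(3) = -951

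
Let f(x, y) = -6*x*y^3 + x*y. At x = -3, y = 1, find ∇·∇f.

∂²f/∂x² = 0
∂²f/∂y² = -36*x*y
∇²f = -36*x*y
At (-3, 1): 108.

108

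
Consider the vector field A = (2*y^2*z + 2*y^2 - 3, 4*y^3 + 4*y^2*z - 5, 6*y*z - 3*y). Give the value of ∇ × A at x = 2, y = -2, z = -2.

(∇×A)₁ = ∂A₃/∂y − ∂A₂/∂z = -4*y^2 + 6*z - 3
(∇×A)₂ = ∂A₁/∂z − ∂A₃/∂x = 2*y^2
(∇×A)₃ = ∂A₂/∂x − ∂A₁/∂y = -4*y*z - 4*y
∇×A = (-4*y^2 + 6*z - 3, 2*y^2, -4*y*z - 4*y)
At (2, -2, -2): (-31, 8, -8).

(-31, 8, -8)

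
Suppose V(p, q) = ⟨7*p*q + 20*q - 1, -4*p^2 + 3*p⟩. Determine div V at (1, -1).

∂V₁/∂p = 7*q
∂V₂/∂q = 0
∇·V = 7*q
At (1, -1): -7.

-7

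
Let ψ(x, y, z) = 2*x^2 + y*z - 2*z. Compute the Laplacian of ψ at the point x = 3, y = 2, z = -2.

4

∂²ψ/∂x² = 4
∂²ψ/∂y² = 0
∂²ψ/∂z² = 0
∇²ψ = 4
At (3, 2, -2): 4.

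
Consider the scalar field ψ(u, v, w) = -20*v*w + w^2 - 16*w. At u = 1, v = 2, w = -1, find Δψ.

∂²ψ/∂u² = 0
∂²ψ/∂v² = 0
∂²ψ/∂w² = 2
∇²ψ = 2
At (1, 2, -1): 2.

2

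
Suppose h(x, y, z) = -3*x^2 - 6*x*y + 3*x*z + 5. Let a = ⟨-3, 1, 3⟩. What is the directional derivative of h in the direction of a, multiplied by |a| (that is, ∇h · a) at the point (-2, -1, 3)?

∂h/∂x = -6*x - 6*y + 3*z
∂h/∂y = -6*x
∂h/∂z = 3*x
∇h at (-2, -1, 3) = (27, 12, -6)
∇h · a = (27)(-3) + (12)(1) + (-6)(3) = -87

-87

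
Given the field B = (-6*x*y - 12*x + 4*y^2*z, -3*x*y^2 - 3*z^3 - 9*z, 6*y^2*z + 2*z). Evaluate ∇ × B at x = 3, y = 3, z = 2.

(117, 36, -57)

(∇×B)₁ = ∂B₃/∂y − ∂B₂/∂z = 12*y*z + 9*z^2 + 9
(∇×B)₂ = ∂B₁/∂z − ∂B₃/∂x = 4*y^2
(∇×B)₃ = ∂B₂/∂x − ∂B₁/∂y = 6*x - 3*y^2 - 8*y*z
∇×B = (12*y*z + 9*z^2 + 9, 4*y^2, 6*x - 3*y^2 - 8*y*z)
At (3, 3, 2): (117, 36, -57).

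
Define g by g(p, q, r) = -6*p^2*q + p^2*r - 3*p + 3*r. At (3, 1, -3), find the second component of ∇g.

-54

(∇g)_2 = ∂g/∂q = -6*p^2
At (3, 1, -3): -54.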